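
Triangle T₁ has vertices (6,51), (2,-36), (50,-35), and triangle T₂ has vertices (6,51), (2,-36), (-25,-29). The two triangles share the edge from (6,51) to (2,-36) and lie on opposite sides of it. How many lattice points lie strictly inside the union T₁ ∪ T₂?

The union is the simple quadrilateral with vertices (6,51), (50,-35), (2,-36), (-25,-29) in order.
The shoelace formula gives twice the area as |[6·(-35) − 50·51] + [50·(-36) − 2·(-35)] + [2·(-29) − (-25)·(-36)] + [(-25)·51 − 6·(-29)]| = 6549, so the area is 6549/2.
Summing gcd(|Δx|,|Δy|) over the edges gives the boundary count: gcd(44,86) + gcd(48,1) + gcd(27,7) + gcd(31,80) = 2+1+1+1 = 5.
By Pick's theorem I = A − B/2 + 1 = 6549/2 − 5/2 + 1 = 3273.

3273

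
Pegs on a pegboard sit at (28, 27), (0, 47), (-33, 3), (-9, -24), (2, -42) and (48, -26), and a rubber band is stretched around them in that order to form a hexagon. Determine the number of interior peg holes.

The shoelace formula gives twice the area as |(28·47 − 0·27) + (0·3 − (-33)·47) + ((-33)·(-24) − (-9)·3) + ((-9)·(-42) − 2·(-24)) + (2·(-26) − 48·(-42)) + (48·27 − 28·(-26))| = 8100, so the area is 4050.
The number of boundary lattice points is Σ gcd(|Δx|,|Δy|) = gcd(28,20) + gcd(33,44) + gcd(24,27) + gcd(11,18) + gcd(46,16) + gcd(20,53) = 4+11+3+1+2+1 = 22.
Pick's theorem gives I = A − B/2 + 1 = 4050 − 22/2 + 1 = 4040.

4040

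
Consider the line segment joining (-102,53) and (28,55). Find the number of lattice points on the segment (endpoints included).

The number of lattice points on a segment between lattice points is gcd(|Δx|,|Δy|) + 1 = gcd(130,2) + 1 = 2 + 1 = 3.

3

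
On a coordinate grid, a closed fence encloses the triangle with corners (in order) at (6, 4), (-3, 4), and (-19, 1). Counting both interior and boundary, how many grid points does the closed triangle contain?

The shoelace formula gives twice the area as |(6·4 − (-3)·4) + ((-3)·1 − (-19)·4) + ((-19)·4 − 6·1)| = 27, so the area is 27/2.
The number of boundary lattice points is Σ gcd(|Δx|,|Δy|) = gcd(9,0) + gcd(16,3) + gcd(25,3) = 9+1+1 = 11.
Pick's theorem gives I = A − B/2 + 1 = 27/2 − 11/2 + 1 = 9, so the closed region contains I + B = 9 + 11 = 20 lattice points.

20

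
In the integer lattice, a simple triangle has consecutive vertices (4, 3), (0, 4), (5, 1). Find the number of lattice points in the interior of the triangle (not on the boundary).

By the shoelace formula, twice the signed area is |(4·4 − 0·3) + (0·1 − 5·4) + (5·3 − 4·1)| = 7, so the area is 3.5.
Along each edge there are gcd(|Δx|,|Δy|)+1 lattice points, so counting each shared vertex once the boundary has gcd(4,1) + gcd(5,3) + gcd(1,2) = 1+1+1 = 3.
Pick's theorem gives I = A − B/2 + 1 = 3.5 − 3/2 + 1 = 3.

3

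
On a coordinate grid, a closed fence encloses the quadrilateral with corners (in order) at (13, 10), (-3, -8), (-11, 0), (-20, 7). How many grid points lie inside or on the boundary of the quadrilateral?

Using the shoelace formula, 2A = |(13·(-8) − (-3)·10) + ((-3)·0 − (-11)·(-8)) + ((-11)·7 − (-20)·0) + ((-20)·10 − 13·7)| = 530, so the area is 265.
The number of boundary lattice points is Σ gcd(|Δx|,|Δy|) = gcd(16,18) + gcd(8,8) + gcd(9,7) + gcd(33,3) = 2+8+1+3 = 14.
Pick's theorem gives I = A − B/2 + 1 = 265 − 14/2 + 1 = 259, so the closed region contains I + B = 259 + 14 = 273 lattice points.

273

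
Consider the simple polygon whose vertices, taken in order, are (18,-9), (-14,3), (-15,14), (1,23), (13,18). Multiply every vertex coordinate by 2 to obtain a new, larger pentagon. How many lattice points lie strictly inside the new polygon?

2601

The shoelace formula gives twice the area as |(18·3 − (-14)·(-9)) + ((-14)·14 − (-15)·3) + ((-15)·23 − 1·14) + (1·18 − 13·23) + (13·(-9) − 18·18)| = 1304, so the area is 652.
The number of boundary lattice points is Σ gcd(|Δx|,|Δy|) = gcd(32,12) + gcd(1,11) + gcd(16,9) + gcd(12,5) + gcd(5,27) = 4+1+1+1+1 = 8.
Scaling by 2 multiplies the area by 2² = 4 (so the new area is 2608) and multiplies the boundary lattice-point count by 2, giving 16.
By Pick's theorem, the interior count of the dilated polygon is 2608 − 16/2 + 1 = 2601.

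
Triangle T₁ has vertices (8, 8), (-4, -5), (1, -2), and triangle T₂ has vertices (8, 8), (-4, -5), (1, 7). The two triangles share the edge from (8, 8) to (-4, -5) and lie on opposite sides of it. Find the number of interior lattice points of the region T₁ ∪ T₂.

53

The union is the simple quadrilateral with vertices (8, 8), (1, -2), (-4, -5), (1, 7) in order.
By the shoelace formula, twice the signed area is |[8·(-2) − 1·8] + [1·(-5) − (-4)·(-2)] + [(-4)·7 − 1·(-5)] + [1·8 − 8·7]| = 108, so the area is 54.
Summing gcd(|Δx|,|Δy|) over the edges gives the boundary count: gcd(7,10) + gcd(5,3) + gcd(5,12) + gcd(7,1) = 1+1+1+1 = 4.
By Pick's theorem I = A − B/2 + 1 = 54 − 4/2 + 1 = 53.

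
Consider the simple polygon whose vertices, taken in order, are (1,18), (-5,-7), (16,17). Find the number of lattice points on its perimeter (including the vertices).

The number of boundary lattice points is Σ gcd(|Δx|,|Δy|) = gcd(6,25) + gcd(21,24) + gcd(15,1) = 1+3+1 = 5.

5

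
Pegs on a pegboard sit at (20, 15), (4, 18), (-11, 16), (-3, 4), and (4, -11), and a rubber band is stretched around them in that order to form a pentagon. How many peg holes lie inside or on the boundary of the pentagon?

437

Using the shoelace formula, 2A = |(20·18 − 4·15) + (4·16 − (-11)·18) + ((-11)·4 − (-3)·16) + ((-3)·(-11) − 4·4) + (4·15 − 20·(-11))| = 863, so the area is 863/2.
Along each edge there are gcd(|Δx|,|Δy|)+1 lattice points, so counting each shared vertex once the boundary has gcd(16,3) + gcd(15,2) + gcd(8,12) + gcd(7,15) + gcd(16,26) = 1+1+4+1+2 = 9.
Pick's theorem gives I = A − B/2 + 1 = 863/2 − 9/2 + 1 = 428, so the closed region contains I + B = 428 + 9 = 437 lattice points.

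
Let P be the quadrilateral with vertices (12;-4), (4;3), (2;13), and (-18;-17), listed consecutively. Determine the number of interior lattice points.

Using the shoelace formula, 2A = |[12·3 − 4·(-4)] + [4·13 − 2·3] + [2·(-17) − (-18)·13] + [(-18)·(-4) − 12·(-17)]| = 574, so the area is 287.
The number of boundary lattice points is Σ gcd(|Δx|,|Δy|) = gcd(8,7) + gcd(2,10) + gcd(20,30) + gcd(30,13) = 1+2+10+1 = 14.
Pick's theorem gives I = A − B/2 + 1 = 287 − 14/2 + 1 = 281.

281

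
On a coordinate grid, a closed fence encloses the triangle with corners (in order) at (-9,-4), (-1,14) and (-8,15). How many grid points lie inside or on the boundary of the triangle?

By the shoelace formula, twice the signed area is |[(-9)·14 − (-1)·(-4)] + [(-1)·15 − (-8)·14] + [(-8)·(-4) − (-9)·15]| = 134, so the area is 67.
The number of boundary lattice points is Σ gcd(|Δx|,|Δy|) = gcd(8,18) + gcd(7,1) + gcd(1,19) = 2+1+1 = 4.
Pick's theorem gives I = A − B/2 + 1 = 67 − 4/2 + 1 = 66, so the closed region contains I + B = 66 + 4 = 70 lattice points.

70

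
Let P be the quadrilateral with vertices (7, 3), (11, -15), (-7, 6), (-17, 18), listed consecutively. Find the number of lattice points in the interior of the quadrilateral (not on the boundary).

The shoelace formula gives twice the area as |[7·(-15) − 11·3] + [11·6 − (-7)·(-15)] + [(-7)·18 − (-17)·6] + [(-17)·3 − 7·18]| = 378, so the area is 189.
The number of boundary lattice points is Σ gcd(|Δx|,|Δy|) = gcd(4,18) + gcd(18,21) + gcd(10,12) + gcd(24,15) = 2+3+2+3 = 10.
Pick's theorem gives I = A − B/2 + 1 = 189 − 10/2 + 1 = 185.

185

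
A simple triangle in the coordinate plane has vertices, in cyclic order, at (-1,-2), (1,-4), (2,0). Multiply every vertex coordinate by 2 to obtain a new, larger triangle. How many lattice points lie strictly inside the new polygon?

17

The shoelace formula gives twice the area as |[(-1)·(-4) − 1·(-2)] + [1·0 − 2·(-4)] + [2·(-2) − (-1)·0]| = 10, so the area is 5.
Summing gcd(|Δx|,|Δy|) over the edges gives the boundary count: gcd(2,2) + gcd(1,4) + gcd(3,2) = 2+1+1 = 4.
Scaling by 2 multiplies the area by 2² = 4 (so the new area is 20) and multiplies the boundary lattice-point count by 2, giving 8.
By Pick's theorem, the interior count of the dilated polygon is 20 − 8/2 + 1 = 17.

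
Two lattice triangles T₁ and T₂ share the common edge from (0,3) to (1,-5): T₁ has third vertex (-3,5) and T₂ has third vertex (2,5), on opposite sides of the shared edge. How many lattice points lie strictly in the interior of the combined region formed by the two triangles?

18

The union is the simple quadrilateral with vertices (0,3), (-3,5), (1,-5), (2,5) in order.
The shoelace formula gives twice the area as |[0·5 − (-3)·3] + [(-3)·(-5) − 1·5] + [1·5 − 2·(-5)] + [2·3 − 0·5]| = 40, so the area is 20.
Along each edge there are gcd(|Δx|,|Δy|)+1 lattice points, so counting each shared vertex once the boundary has gcd(3,2) + gcd(4,10) + gcd(1,10) + gcd(2,2) = 1+2+1+2 = 6.
By Pick's theorem I = A − B/2 + 1 = 20 − 6/2 + 1 = 18.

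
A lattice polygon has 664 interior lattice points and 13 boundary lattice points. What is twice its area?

1339

Pick's theorem states A = I + B/2 − 1, so A = 664 + 13/2 − 1 = 1339/2.
Hence 2A = 1339.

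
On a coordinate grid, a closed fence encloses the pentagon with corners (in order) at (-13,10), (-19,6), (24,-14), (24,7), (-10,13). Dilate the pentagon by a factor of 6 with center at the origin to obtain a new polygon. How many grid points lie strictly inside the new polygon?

21316

The shoelace formula gives twice the area as |((-13)·6 − (-19)·10) + ((-19)·(-14) − 24·6) + (24·7 − 24·(-14)) + (24·13 − (-10)·7) + ((-10)·10 − (-13)·13)| = 1189, so the area is 1189/2.
Summing gcd(|Δx|,|Δy|) over the edges gives the boundary count: gcd(6,4) + gcd(43,20) + gcd(0,21) + gcd(34,6) + gcd(3,3) = 2+1+21+2+3 = 29.
Scaling by 6 multiplies the area by 6² = 36 (so the new area is 21402) and multiplies the boundary lattice-point count by 6, giving 174.
By Pick's theorem, the interior count of the dilated polygon is 21402 − 174/2 + 1 = 21316.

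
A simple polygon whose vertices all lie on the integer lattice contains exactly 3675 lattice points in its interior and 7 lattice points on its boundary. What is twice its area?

7355

Pick's theorem states A = I + B/2 − 1, so A = 3675 + 7/2 − 1 = 7355/2.
Hence 2A = 7355.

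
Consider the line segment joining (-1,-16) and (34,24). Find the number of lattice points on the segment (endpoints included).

The number of lattice points on a segment between lattice points is gcd(|Δx|,|Δy|) + 1 = gcd(35,40) + 1 = 5 + 1 = 6.

6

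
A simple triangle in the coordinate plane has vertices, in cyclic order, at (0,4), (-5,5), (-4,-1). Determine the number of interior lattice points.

By the shoelace formula, twice the signed area is |(0·5 − (-5)·4) + ((-5)·(-1) − (-4)·5) + ((-4)·4 − 0·(-1))| = 29, so the area is 14.5.
The number of boundary lattice points is Σ gcd(|Δx|,|Δy|) = gcd(5,1) + gcd(1,6) + gcd(4,5) = 1+1+1 = 3.
Pick's theorem gives I = A − B/2 + 1 = 14.5 − 3/2 + 1 = 14.

14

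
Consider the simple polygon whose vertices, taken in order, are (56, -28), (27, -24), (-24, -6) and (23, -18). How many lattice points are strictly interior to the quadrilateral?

194

The shoelace formula gives twice the area as |[56·(-24) − 27·(-28)] + [27·(-6) − (-24)·(-24)] + [(-24)·(-18) − 23·(-6)] + [23·(-28) − 56·(-18)]| = 392, so the area is 196.
Along each edge there are gcd(|Δx|,|Δy|)+1 lattice points, so counting each shared vertex once the boundary has gcd(29,4) + gcd(51,18) + gcd(47,12) + gcd(33,10) = 1+3+1+1 = 6.
Pick's theorem gives I = A − B/2 + 1 = 196 − 6/2 + 1 = 194.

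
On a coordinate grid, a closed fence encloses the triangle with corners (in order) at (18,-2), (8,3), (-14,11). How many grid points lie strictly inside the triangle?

12

Using the shoelace formula, 2A = |(18·3 − 8·(-2)) + (8·11 − (-14)·3) + ((-14)·(-2) − 18·11)| = 30, so the area is 15.
The number of boundary lattice points is Σ gcd(|Δx|,|Δy|) = gcd(10,5) + gcd(22,8) + gcd(32,13) = 5+2+1 = 8.
By Pick's theorem A = I + B/2 − 1, so I = 15 − 8/2 + 1 = 12.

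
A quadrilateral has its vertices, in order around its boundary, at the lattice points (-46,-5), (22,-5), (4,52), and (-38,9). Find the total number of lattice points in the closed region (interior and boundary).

2098

By the shoelace formula, twice the signed area is |[(-46)·(-5) − 22·(-5)] + [22·52 − 4·(-5)] + [4·9 − (-38)·52] + [(-38)·(-5) − (-46)·9]| = 4120, so the area is 2060.
Summing gcd(|Δx|,|Δy|) over the edges gives the boundary count: gcd(68,0) + gcd(18,57) + gcd(42,43) + gcd(8,14) = 68+3+1+2 = 74.
Pick's theorem gives I = A − B/2 + 1 = 2060 − 74/2 + 1 = 2024, so the closed region contains I + B = 2024 + 74 = 2098 lattice points.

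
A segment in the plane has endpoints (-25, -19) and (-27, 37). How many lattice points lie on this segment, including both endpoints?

3

The number of lattice points on a segment between lattice points is gcd(|Δx|,|Δy|) + 1 = gcd(2,56) + 1 = 2 + 1 = 3.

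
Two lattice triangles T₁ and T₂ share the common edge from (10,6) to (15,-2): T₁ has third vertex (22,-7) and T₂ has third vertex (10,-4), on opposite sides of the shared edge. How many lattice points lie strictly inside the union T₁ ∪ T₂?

The union is the simple quadrilateral with vertices (10,6), (22,-7), (15,-2), (10,-4) in order.
Using the shoelace formula, 2A = |(10·(-7) − 22·6) + (22·(-2) − 15·(-7)) + (15·(-4) − 10·(-2)) + (10·6 − 10·(-4))| = 81, so the area is 81/2.
Along each edge there are gcd(|Δx|,|Δy|)+1 lattice points, so counting each shared vertex once the boundary has gcd(12,13) + gcd(7,5) + gcd(5,2) + gcd(0,10) = 1+1+1+10 = 13.
By Pick's theorem I = A − B/2 + 1 = 81/2 − 13/2 + 1 = 35.

35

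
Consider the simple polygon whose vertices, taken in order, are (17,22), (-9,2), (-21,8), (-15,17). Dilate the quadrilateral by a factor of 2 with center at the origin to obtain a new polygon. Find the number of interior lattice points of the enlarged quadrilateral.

The shoelace formula gives twice the area as |[17·2 − (-9)·22] + [(-9)·8 − (-21)·2] + [(-21)·17 − (-15)·8] + [(-15)·22 − 17·17]| = 654, so the area is 327.
Summing gcd(|Δx|,|Δy|) over the edges gives the boundary count: gcd(26,20) + gcd(12,6) + gcd(6,9) + gcd(32,5) = 2+6+3+1 = 12.
Scaling by 2 multiplies the area by 2² = 4 (so the new area is 1308) and multiplies the boundary lattice-point count by 2, giving 24.
By Pick's theorem, the interior count of the dilated polygon is 1308 − 24/2 + 1 = 1297.

1297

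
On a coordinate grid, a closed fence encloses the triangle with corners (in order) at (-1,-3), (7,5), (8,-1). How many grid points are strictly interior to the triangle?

By the shoelace formula, twice the signed area is |[(-1)·5 − 7·(-3)] + [7·(-1) − 8·5] + [8·(-3) − (-1)·(-1)]| = 56, so the area is 28.
The number of boundary lattice points is Σ gcd(|Δx|,|Δy|) = gcd(8,8) + gcd(1,6) + gcd(9,2) = 8+1+1 = 10.
Pick's theorem gives I = A − B/2 + 1 = 28 − 10/2 + 1 = 24.

24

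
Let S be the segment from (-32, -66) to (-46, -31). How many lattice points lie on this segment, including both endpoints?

8

The number of lattice points on a segment between lattice points is gcd(|Δx|,|Δy|) + 1 = gcd(14,35) + 1 = 7 + 1 = 8.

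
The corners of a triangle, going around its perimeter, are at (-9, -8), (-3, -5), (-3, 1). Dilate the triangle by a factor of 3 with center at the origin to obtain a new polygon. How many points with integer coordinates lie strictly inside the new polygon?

By the shoelace formula, twice the signed area is |((-9)·(-5) − (-3)·(-8)) + ((-3)·1 − (-3)·(-5)) + ((-3)·(-8) − (-9)·1)| = 36, so the area is 18.
The number of boundary lattice points is Σ gcd(|Δx|,|Δy|) = gcd(6,3) + gcd(0,6) + gcd(6,9) = 3+6+3 = 12.
Scaling by 3 multiplies the area by 3² = 9 (so the new area is 162) and multiplies the boundary lattice-point count by 3, giving 36.
By Pick's theorem, the interior count of the dilated polygon is 162 − 36/2 + 1 = 145.

145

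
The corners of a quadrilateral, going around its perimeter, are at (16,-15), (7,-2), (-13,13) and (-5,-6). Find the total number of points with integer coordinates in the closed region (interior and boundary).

232

Using the shoelace formula, 2A = |(16·(-2) − 7·(-15)) + (7·13 − (-13)·(-2)) + ((-13)·(-6) − (-5)·13) + ((-5)·(-15) − 16·(-6))| = 452, so the area is 226.
Along each edge there are gcd(|Δx|,|Δy|)+1 lattice points, so counting each shared vertex once the boundary has gcd(9,13) + gcd(20,15) + gcd(8,19) + gcd(21,9) = 1+5+1+3 = 10.
Pick's theorem gives I = A − B/2 + 1 = 226 − 10/2 + 1 = 222, so the closed region contains I + B = 222 + 10 = 232 lattice points.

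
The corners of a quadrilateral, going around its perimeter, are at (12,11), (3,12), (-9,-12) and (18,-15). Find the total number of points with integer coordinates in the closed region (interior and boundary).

466

The shoelace formula gives twice the area as |(12·12 − 3·11) + (3·(-12) − (-9)·12) + ((-9)·(-15) − 18·(-12)) + (18·11 − 12·(-15))| = 912, so the area is 456.
Along each edge there are gcd(|Δx|,|Δy|)+1 lattice points, so counting each shared vertex once the boundary has gcd(9,1) + gcd(12,24) + gcd(27,3) + gcd(6,26) = 1+12+3+2 = 18.
Pick's theorem gives I = A − B/2 + 1 = 456 − 18/2 + 1 = 448, so the closed region contains I + B = 448 + 18 = 466 lattice points.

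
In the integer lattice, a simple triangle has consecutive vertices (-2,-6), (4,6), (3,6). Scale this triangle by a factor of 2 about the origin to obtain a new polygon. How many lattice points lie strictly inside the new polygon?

The shoelace formula gives twice the area as |[(-2)·6 − 4·(-6)] + [4·6 − 3·6] + [3·(-6) − (-2)·6]| = 12, so the area is 6.
Summing gcd(|Δx|,|Δy|) over the edges gives the boundary count: gcd(6,12) + gcd(1,0) + gcd(5,12) = 6+1+1 = 8.
Scaling by 2 multiplies the area by 2² = 4 (so the new area is 24) and multiplies the boundary lattice-point count by 2, giving 16.
By Pick's theorem, the interior count of the dilated polygon is 24 − 16/2 + 1 = 17.

17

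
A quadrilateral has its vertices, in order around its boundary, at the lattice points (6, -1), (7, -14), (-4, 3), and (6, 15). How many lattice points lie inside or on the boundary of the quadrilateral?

The shoelace formula gives twice the area as |(6·(-14) − 7·(-1)) + (7·3 − (-4)·(-14)) + ((-4)·15 − 6·3) + (6·(-1) − 6·15)| = 286, so the area is 143.
Along each edge there are gcd(|Δx|,|Δy|)+1 lattice points, so counting each shared vertex once the boundary has gcd(1,13) + gcd(11,17) + gcd(10,12) + gcd(0,16) = 1+1+2+16 = 20.
Pick's theorem gives I = A − B/2 + 1 = 143 − 20/2 + 1 = 134, so the closed region contains I + B = 134 + 20 = 154 lattice points.

154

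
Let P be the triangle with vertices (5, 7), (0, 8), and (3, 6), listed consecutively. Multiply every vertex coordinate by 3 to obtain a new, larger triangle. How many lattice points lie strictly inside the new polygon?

28

The shoelace formula gives twice the area as |[5·8 − 0·7] + [0·6 − 3·8] + [3·7 − 5·6]| = 7, so the area is 7/2.
Summing gcd(|Δx|,|Δy|) over the edges gives the boundary count: gcd(5,1) + gcd(3,2) + gcd(2,1) = 1+1+1 = 3.
Scaling by 3 multiplies the area by 3² = 9 (so the new area is 63/2) and multiplies the boundary lattice-point count by 3, giving 9.
By Pick's theorem, the interior count of the dilated polygon is 63/2 − 9/2 + 1 = 28.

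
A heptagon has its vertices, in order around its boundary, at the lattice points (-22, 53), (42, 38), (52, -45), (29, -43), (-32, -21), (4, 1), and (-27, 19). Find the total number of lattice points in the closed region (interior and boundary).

5356

Using the shoelace formula, 2A = |((-22)·38 − 42·53) + (42·(-45) − 52·38) + (52·(-43) − 29·(-45)) + (29·(-21) − (-32)·(-43)) + ((-32)·1 − 4·(-21)) + (4·19 − (-27)·1) + ((-27)·53 − (-22)·19)| = 10702, so the area is 5351.
Along each edge there are gcd(|Δx|,|Δy|)+1 lattice points, so counting each shared vertex once the boundary has gcd(64,15) + gcd(10,83) + gcd(23,2) + gcd(61,22) + gcd(36,22) + gcd(31,18) + gcd(5,34) = 1+1+1+1+2+1+1 = 8.
Pick's theorem gives I = A − B/2 + 1 = 5351 − 8/2 + 1 = 5348, so the closed region contains I + B = 5348 + 8 = 5356 lattice points.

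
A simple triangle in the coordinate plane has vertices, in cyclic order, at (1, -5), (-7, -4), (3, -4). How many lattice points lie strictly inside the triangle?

0

By the shoelace formula, twice the signed area is |[1·(-4) − (-7)·(-5)] + [(-7)·(-4) − 3·(-4)] + [3·(-5) − 1·(-4)]| = 10, so the area is 5.
Summing gcd(|Δx|,|Δy|) over the edges gives the boundary count: gcd(8,1) + gcd(10,0) + gcd(2,1) = 1+10+1 = 12.
By Pick's theorem A = I + B/2 − 1, so I = 5 − 12/2 + 1 = 0.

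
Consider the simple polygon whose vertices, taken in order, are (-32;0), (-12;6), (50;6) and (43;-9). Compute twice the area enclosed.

The shoelace formula gives twice the area as |((-32)·6 − (-12)·0) + ((-12)·6 − 50·6) + (50·(-9) − 43·6) + (43·0 − (-32)·(-9))| = 1560, so the area is 780.

1560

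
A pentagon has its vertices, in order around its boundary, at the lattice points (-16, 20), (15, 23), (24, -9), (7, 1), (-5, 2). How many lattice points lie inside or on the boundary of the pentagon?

662

The shoelace formula gives twice the area as |[(-16)·23 − 15·20] + [15·(-9) − 24·23] + [24·1 − 7·(-9)] + [7·2 − (-5)·1] + [(-5)·20 − (-16)·2]| = 1317, so the area is 658.5.
Along each edge there are gcd(|Δx|,|Δy|)+1 lattice points, so counting each shared vertex once the boundary has gcd(31,3) + gcd(9,32) + gcd(17,10) + gcd(12,1) + gcd(11,18) = 1+1+1+1+1 = 5.
Pick's theorem gives I = A − B/2 + 1 = 658.5 − 5/2 + 1 = 657, so the closed region contains I + B = 657 + 5 = 662 lattice points.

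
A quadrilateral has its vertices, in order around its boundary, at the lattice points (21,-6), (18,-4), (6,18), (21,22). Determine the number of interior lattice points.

The shoelace formula gives twice the area as |[21·(-4) − 18·(-6)] + [18·18 − 6·(-4)] + [6·22 − 21·18] + [21·(-6) − 21·22]| = 462, so the area is 231.
Summing gcd(|Δx|,|Δy|) over the edges gives the boundary count: gcd(3,2) + gcd(12,22) + gcd(15,4) + gcd(0,28) = 1+2+1+28 = 32.
Pick's theorem gives I = A − B/2 + 1 = 231 − 32/2 + 1 = 216.

216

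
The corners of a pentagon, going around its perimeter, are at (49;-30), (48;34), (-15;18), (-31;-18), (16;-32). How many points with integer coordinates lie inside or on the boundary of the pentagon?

3843

The shoelace formula gives twice the area as |[49·34 − 48·(-30)] + [48·18 − (-15)·34] + [(-15)·(-18) − (-31)·18] + [(-31)·(-32) − 16·(-18)] + [16·(-30) − 49·(-32)]| = 7676, so the area is 3838.
Along each edge there are gcd(|Δx|,|Δy|)+1 lattice points, so counting each shared vertex once the boundary has gcd(1,64) + gcd(63,16) + gcd(16,36) + gcd(47,14) + gcd(33,2) = 1+1+4+1+1 = 8.
Pick's theorem gives I = A − B/2 + 1 = 3838 − 8/2 + 1 = 3835, so the closed region contains I + B = 3835 + 8 = 3843 lattice points.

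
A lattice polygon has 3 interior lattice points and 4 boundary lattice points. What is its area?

4

By Pick's theorem, A = I + B/2 − 1 = 3 + 4/2 − 1 = 4.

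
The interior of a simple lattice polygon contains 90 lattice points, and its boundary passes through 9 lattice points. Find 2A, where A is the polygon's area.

Pick's theorem states A = I + B/2 − 1, so A = 90 + 9/2 − 1 = 187/2.
Hence 2A = 187.

187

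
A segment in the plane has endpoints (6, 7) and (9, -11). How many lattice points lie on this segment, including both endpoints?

4

The number of lattice points on a segment between lattice points is gcd(|Δx|,|Δy|) + 1 = gcd(3,18) + 1 = 3 + 1 = 4.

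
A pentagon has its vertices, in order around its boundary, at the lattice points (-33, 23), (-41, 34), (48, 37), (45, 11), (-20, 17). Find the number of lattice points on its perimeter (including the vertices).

5

Summing gcd(|Δx|,|Δy|) over the edges gives the boundary count: gcd(8,11) + gcd(89,3) + gcd(3,26) + gcd(65,6) + gcd(13,6) = 1+1+1+1+1 = 5.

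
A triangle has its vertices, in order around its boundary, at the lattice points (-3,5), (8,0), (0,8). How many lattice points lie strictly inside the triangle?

Using the shoelace formula, 2A = |[(-3)·0 − 8·5] + [8·8 − 0·0] + [0·5 − (-3)·8]| = 48, so the area is 24.
Along each edge there are gcd(|Δx|,|Δy|)+1 lattice points, so counting each shared vertex once the boundary has gcd(11,5) + gcd(8,8) + gcd(3,3) = 1+8+3 = 12.
By Pick's theorem A = I + B/2 − 1, so I = 24 − 12/2 + 1 = 19.

19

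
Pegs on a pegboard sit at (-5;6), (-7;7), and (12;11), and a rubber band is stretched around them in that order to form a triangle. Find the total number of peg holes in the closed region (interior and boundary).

Using the shoelace formula, 2A = |((-5)·7 − (-7)·6) + ((-7)·11 − 12·7) + (12·6 − (-5)·11)| = 27, so the area is 13.5.
The number of boundary lattice points is Σ gcd(|Δx|,|Δy|) = gcd(2,1) + gcd(19,4) + gcd(17,5) = 1+1+1 = 3.
Pick's theorem gives I = A − B/2 + 1 = 13.5 − 3/2 + 1 = 13, so the closed region contains I + B = 13 + 3 = 16 lattice points.

16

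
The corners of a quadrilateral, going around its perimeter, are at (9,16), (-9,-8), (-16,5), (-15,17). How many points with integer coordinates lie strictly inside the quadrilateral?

342

Using the shoelace formula, 2A = |[9·(-8) − (-9)·16] + [(-9)·5 − (-16)·(-8)] + [(-16)·17 − (-15)·5] + [(-15)·16 − 9·17]| = 691, so the area is 691/2.
Summing gcd(|Δx|,|Δy|) over the edges gives the boundary count: gcd(18,24) + gcd(7,13) + gcd(1,12) + gcd(24,1) = 6+1+1+1 = 9.
By Pick's theorem A = I + B/2 − 1, so I = 691/2 − 9/2 + 1 = 342.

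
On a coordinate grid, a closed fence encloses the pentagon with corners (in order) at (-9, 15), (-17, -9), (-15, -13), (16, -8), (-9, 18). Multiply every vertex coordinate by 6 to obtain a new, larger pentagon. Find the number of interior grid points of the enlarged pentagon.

By the shoelace formula, twice the signed area is |((-9)·(-9) − (-17)·15) + ((-17)·(-13) − (-15)·(-9)) + ((-15)·(-8) − 16·(-13)) + (16·18 − (-9)·(-8)) + ((-9)·15 − (-9)·18)| = 993, so the area is 496.5.
Along each edge there are gcd(|Δx|,|Δy|)+1 lattice points, so counting each shared vertex once the boundary has gcd(8,24) + gcd(2,4) + gcd(31,5) + gcd(25,26) + gcd(0,3) = 8+2+1+1+3 = 15.
Scaling by 6 multiplies the area by 6² = 36 (so the new area is 17874) and multiplies the boundary lattice-point count by 6, giving 90.
By Pick's theorem, the interior count of the dilated polygon is 17874 − 90/2 + 1 = 17830.

17830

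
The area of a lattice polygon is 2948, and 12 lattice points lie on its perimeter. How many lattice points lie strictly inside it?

2943

Pick's theorem A = I + B/2 − 1 rearranges to I = A − B/2 + 1 = 2948 − 12/2 + 1 = 2943.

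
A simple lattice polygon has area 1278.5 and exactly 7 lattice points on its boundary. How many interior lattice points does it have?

Pick's theorem A = I + B/2 − 1 rearranges to I = A − B/2 + 1 = 1278.5 − 7/2 + 1 = 1276.

1276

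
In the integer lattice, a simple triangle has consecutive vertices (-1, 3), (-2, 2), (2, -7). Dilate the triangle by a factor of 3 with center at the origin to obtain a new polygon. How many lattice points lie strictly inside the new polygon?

Using the shoelace formula, 2A = |[(-1)·2 − (-2)·3] + [(-2)·(-7) − 2·2] + [2·3 − (-1)·(-7)]| = 13, so the area is 13/2.
Along each edge there are gcd(|Δx|,|Δy|)+1 lattice points, so counting each shared vertex once the boundary has gcd(1,1) + gcd(4,9) + gcd(3,10) = 1+1+1 = 3.
Scaling by 3 multiplies the area by 3² = 9 (so the new area is 58.5) and multiplies the boundary lattice-point count by 3, giving 9.
By Pick's theorem, the interior count of the dilated polygon is 58.5 − 9/2 + 1 = 55.

55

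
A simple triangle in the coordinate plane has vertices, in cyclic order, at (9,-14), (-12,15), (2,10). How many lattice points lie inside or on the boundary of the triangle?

153

By the shoelace formula, twice the signed area is |[9·15 − (-12)·(-14)] + [(-12)·10 − 2·15] + [2·(-14) − 9·10]| = 301, so the area is 150.5.
Summing gcd(|Δx|,|Δy|) over the edges gives the boundary count: gcd(21,29) + gcd(14,5) + gcd(7,24) = 1+1+1 = 3.
Pick's theorem gives I = A − B/2 + 1 = 150.5 − 3/2 + 1 = 150, so the closed region contains I + B = 150 + 3 = 153 lattice points.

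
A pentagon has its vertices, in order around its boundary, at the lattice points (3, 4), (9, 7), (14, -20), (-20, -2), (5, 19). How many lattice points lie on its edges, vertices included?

The number of boundary lattice points is Σ gcd(|Δx|,|Δy|) = gcd(6,3) + gcd(5,27) + gcd(34,18) + gcd(25,21) + gcd(2,15) = 3+1+2+1+1 = 8.

8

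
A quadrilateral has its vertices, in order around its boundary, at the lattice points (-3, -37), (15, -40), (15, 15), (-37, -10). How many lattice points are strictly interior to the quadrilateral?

The shoelace formula gives twice the area as |((-3)·(-40) − 15·(-37)) + (15·15 − 15·(-40)) + (15·(-10) − (-37)·15) + ((-37)·(-37) − (-3)·(-10))| = 3244, so the area is 1622.
The number of boundary lattice points is Σ gcd(|Δx|,|Δy|) = gcd(18,3) + gcd(0,55) + gcd(52,25) + gcd(34,27) = 3+55+1+1 = 60.
Pick's theorem gives I = A − B/2 + 1 = 1622 − 60/2 + 1 = 1593.

1593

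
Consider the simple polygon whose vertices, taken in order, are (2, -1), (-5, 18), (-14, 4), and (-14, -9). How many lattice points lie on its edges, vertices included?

23

Along each edge there are gcd(|Δx|,|Δy|)+1 lattice points, so counting each shared vertex once the boundary has gcd(7,19) + gcd(9,14) + gcd(0,13) + gcd(16,8) = 1+1+13+8 = 23.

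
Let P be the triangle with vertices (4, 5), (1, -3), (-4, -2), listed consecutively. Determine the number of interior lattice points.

Using the shoelace formula, 2A = |[4·(-3) − 1·5] + [1·(-2) − (-4)·(-3)] + [(-4)·5 − 4·(-2)]| = 43, so the area is 43/2.
Summing gcd(|Δx|,|Δy|) over the edges gives the boundary count: gcd(3,8) + gcd(5,1) + gcd(8,7) = 1+1+1 = 3.
Pick's theorem gives I = A − B/2 + 1 = 43/2 − 3/2 + 1 = 21.

21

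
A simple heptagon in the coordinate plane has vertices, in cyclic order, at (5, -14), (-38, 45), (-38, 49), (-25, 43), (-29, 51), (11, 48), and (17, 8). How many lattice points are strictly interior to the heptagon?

Using the shoelace formula, 2A = |[5·45 − (-38)·(-14)] + [(-38)·49 − (-38)·45] + [(-38)·43 − (-25)·49] + [(-25)·51 − (-29)·43] + [(-29)·48 − 11·51] + [11·8 − 17·48] + [17·(-14) − 5·8]| = 3855, so the area is 1927.5.
Summing gcd(|Δx|,|Δy|) over the edges gives the boundary count: gcd(43,59) + gcd(0,4) + gcd(13,6) + gcd(4,8) + gcd(40,3) + gcd(6,40) + gcd(12,22) = 1+4+1+4+1+2+2 = 15.
Pick's theorem gives I = A − B/2 + 1 = 1927.5 − 15/2 + 1 = 1921.

1921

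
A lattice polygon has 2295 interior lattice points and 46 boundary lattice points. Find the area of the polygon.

2317

Pick's theorem states A = I + B/2 − 1, so A = 2295 + 46/2 − 1 = 2317.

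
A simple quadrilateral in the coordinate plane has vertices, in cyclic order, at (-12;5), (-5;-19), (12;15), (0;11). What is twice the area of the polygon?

Using the shoelace formula, 2A = |[(-12)·(-19) − (-5)·5] + [(-5)·15 − 12·(-19)] + [12·11 − 0·15] + [0·5 − (-12)·11]| = 670, so the area is 335.

670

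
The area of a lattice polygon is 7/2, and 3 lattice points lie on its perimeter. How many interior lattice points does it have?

Pick's theorem A = I + B/2 − 1 rearranges to I = A − B/2 + 1 = 7/2 − 3/2 + 1 = 3.

3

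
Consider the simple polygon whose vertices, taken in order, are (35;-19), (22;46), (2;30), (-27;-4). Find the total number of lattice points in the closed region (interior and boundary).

2036

The shoelace formula gives twice the area as |[35·46 − 22·(-19)] + [22·30 − 2·46] + [2·(-4) − (-27)·30] + [(-27)·(-19) − 35·(-4)]| = 4051, so the area is 2025.5.
The number of boundary lattice points is Σ gcd(|Δx|,|Δy|) = gcd(13,65) + gcd(20,16) + gcd(29,34) + gcd(62,15) = 13+4+1+1 = 19.
Pick's theorem gives I = A − B/2 + 1 = 2025.5 − 19/2 + 1 = 2017, so the closed region contains I + B = 2017 + 19 = 2036 lattice points.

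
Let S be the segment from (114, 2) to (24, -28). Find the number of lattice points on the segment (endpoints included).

31

The number of lattice points on a segment between lattice points is gcd(|Δx|,|Δy|) + 1 = gcd(90,30) + 1 = 30 + 1 = 31.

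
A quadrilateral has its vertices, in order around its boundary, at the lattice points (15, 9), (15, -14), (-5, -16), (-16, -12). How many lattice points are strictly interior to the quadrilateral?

395

Using the shoelace formula, 2A = |[15·(-14) − 15·9] + [15·(-16) − (-5)·(-14)] + [(-5)·(-12) − (-16)·(-16)] + [(-16)·9 − 15·(-12)]| = 815, so the area is 815/2.
The number of boundary lattice points is Σ gcd(|Δx|,|Δy|) = gcd(0,23) + gcd(20,2) + gcd(11,4) + gcd(31,21) = 23+2+1+1 = 27.
By Pick's theorem A = I + B/2 − 1, so I = 815/2 − 27/2 + 1 = 395.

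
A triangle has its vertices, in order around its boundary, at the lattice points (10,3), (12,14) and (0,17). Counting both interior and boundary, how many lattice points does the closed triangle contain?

Using the shoelace formula, 2A = |[10·14 − 12·3] + [12·17 − 0·14] + [0·3 − 10·17]| = 138, so the area is 69.
Along each edge there are gcd(|Δx|,|Δy|)+1 lattice points, so counting each shared vertex once the boundary has gcd(2,11) + gcd(12,3) + gcd(10,14) = 1+3+2 = 6.
Pick's theorem gives I = A − B/2 + 1 = 69 − 6/2 + 1 = 67, so the closed region contains I + B = 67 + 6 = 73 lattice points.

73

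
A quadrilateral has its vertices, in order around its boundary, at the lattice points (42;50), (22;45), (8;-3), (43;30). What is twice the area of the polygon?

1623

Using the shoelace formula, 2A = |(42·45 − 22·50) + (22·(-3) − 8·45) + (8·30 − 43·(-3)) + (43·50 − 42·30)| = 1623, so the area is 811.5.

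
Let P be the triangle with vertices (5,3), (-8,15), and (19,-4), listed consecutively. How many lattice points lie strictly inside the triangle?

Using the shoelace formula, 2A = |[5·15 − (-8)·3] + [(-8)·(-4) − 19·15] + [19·3 − 5·(-4)]| = 77, so the area is 77/2.
Summing gcd(|Δx|,|Δy|) over the edges gives the boundary count: gcd(13,12) + gcd(27,19) + gcd(14,7) = 1+1+7 = 9.
By Pick's theorem A = I + B/2 − 1, so I = 77/2 − 9/2 + 1 = 35.

35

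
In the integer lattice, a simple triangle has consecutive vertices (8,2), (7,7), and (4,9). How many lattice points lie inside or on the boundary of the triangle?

The shoelace formula gives twice the area as |(8·7 − 7·2) + (7·9 − 4·7) + (4·2 − 8·9)| = 13, so the area is 13/2.
Along each edge there are gcd(|Δx|,|Δy|)+1 lattice points, so counting each shared vertex once the boundary has gcd(1,5) + gcd(3,2) + gcd(4,7) = 1+1+1 = 3.
Pick's theorem gives I = A − B/2 + 1 = 13/2 − 3/2 + 1 = 6, so the closed region contains I + B = 6 + 3 = 9 lattice points.

9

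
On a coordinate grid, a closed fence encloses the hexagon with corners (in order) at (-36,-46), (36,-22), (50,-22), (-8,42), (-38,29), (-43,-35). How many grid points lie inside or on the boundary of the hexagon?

By the shoelace formula, twice the signed area is |[(-36)·(-22) − 36·(-46)] + [36·(-22) − 50·(-22)] + [50·42 − (-8)·(-22)] + [(-8)·29 − (-38)·42] + [(-38)·(-35) − (-43)·29] + [(-43)·(-46) − (-36)·(-35)]| = 9339, so the area is 4669.5.
Summing gcd(|Δx|,|Δy|) over the edges gives the boundary count: gcd(72,24) + gcd(14,0) + gcd(58,64) + gcd(30,13) + gcd(5,64) + gcd(7,11) = 24+14+2+1+1+1 = 43.
Pick's theorem gives I = A − B/2 + 1 = 4669.5 − 43/2 + 1 = 4649, so the closed region contains I + B = 4649 + 43 = 4692 lattice points.

4692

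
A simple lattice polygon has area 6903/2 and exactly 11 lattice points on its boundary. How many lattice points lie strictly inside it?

3447

Pick's theorem A = I + B/2 − 1 rearranges to I = A − B/2 + 1 = 6903/2 − 11/2 + 1 = 3447.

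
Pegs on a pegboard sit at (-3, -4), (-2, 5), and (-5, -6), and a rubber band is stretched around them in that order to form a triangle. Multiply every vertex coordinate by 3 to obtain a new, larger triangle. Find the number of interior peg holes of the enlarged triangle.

67

By the shoelace formula, twice the signed area is |[(-3)·5 − (-2)·(-4)] + [(-2)·(-6) − (-5)·5] + [(-5)·(-4) − (-3)·(-6)]| = 16, so the area is 8.
Along each edge there are gcd(|Δx|,|Δy|)+1 lattice points, so counting each shared vertex once the boundary has gcd(1,9) + gcd(3,11) + gcd(2,2) = 1+1+2 = 4.
Scaling by 3 multiplies the area by 3² = 9 (so the new area is 72) and multiplies the boundary lattice-point count by 3, giving 12.
By Pick's theorem, the interior count of the dilated polygon is 72 − 12/2 + 1 = 67.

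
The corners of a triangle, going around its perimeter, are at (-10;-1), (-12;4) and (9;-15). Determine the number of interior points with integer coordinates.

The shoelace formula gives twice the area as |[(-10)·4 − (-12)·(-1)] + [(-12)·(-15) − 9·4] + [9·(-1) − (-10)·(-15)]| = 67, so the area is 33.5.
Summing gcd(|Δx|,|Δy|) over the edges gives the boundary count: gcd(2,5) + gcd(21,19) + gcd(19,14) = 1+1+1 = 3.
By Pick's theorem A = I + B/2 − 1, so I = 33.5 − 3/2 + 1 = 33.

33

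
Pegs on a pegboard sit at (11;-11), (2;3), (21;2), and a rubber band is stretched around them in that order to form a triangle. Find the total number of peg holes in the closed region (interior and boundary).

Using the shoelace formula, 2A = |[11·3 − 2·(-11)] + [2·2 − 21·3] + [21·(-11) − 11·2]| = 257, so the area is 257/2.
Along each edge there are gcd(|Δx|,|Δy|)+1 lattice points, so counting each shared vertex once the boundary has gcd(9,14) + gcd(19,1) + gcd(10,13) = 1+1+1 = 3.
Pick's theorem gives I = A − B/2 + 1 = 257/2 − 3/2 + 1 = 128, so the closed region contains I + B = 128 + 3 = 131 lattice points.

131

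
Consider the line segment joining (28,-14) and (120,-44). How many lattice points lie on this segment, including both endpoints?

The number of lattice points on a segment between lattice points is gcd(|Δx|,|Δy|) + 1 = gcd(92,30) + 1 = 2 + 1 = 3.

3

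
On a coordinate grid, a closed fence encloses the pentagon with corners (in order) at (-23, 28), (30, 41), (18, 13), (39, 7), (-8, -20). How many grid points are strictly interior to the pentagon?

1955

By the shoelace formula, twice the signed area is |[(-23)·41 − 30·28] + [30·13 − 18·41] + [18·7 − 39·13] + [39·(-20) − (-8)·7] + [(-8)·28 − (-23)·(-20)]| = 3920, so the area is 1960.
Summing gcd(|Δx|,|Δy|) over the edges gives the boundary count: gcd(53,13) + gcd(12,28) + gcd(21,6) + gcd(47,27) + gcd(15,48) = 1+4+3+1+3 = 12.
By Pick's theorem A = I + B/2 − 1, so I = 1960 − 12/2 + 1 = 1955.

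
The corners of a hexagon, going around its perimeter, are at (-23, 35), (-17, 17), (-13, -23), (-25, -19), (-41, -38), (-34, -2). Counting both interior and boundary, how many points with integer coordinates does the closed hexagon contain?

Using the shoelace formula, 2A = |((-23)·17 − (-17)·35) + ((-17)·(-23) − (-13)·17) + ((-13)·(-19) − (-25)·(-23)) + ((-25)·(-38) − (-41)·(-19)) + ((-41)·(-2) − (-34)·(-38)) + ((-34)·35 − (-23)·(-2))| = 1787, so the area is 1787/2.
Along each edge there are gcd(|Δx|,|Δy|)+1 lattice points, so counting each shared vertex once the boundary has gcd(6,18) + gcd(4,40) + gcd(12,4) + gcd(16,19) + gcd(7,36) + gcd(11,37) = 6+4+4+1+1+1 = 17.
Pick's theorem gives I = A − B/2 + 1 = 1787/2 − 17/2 + 1 = 886, so the closed region contains I + B = 886 + 17 = 903 lattice points.

903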